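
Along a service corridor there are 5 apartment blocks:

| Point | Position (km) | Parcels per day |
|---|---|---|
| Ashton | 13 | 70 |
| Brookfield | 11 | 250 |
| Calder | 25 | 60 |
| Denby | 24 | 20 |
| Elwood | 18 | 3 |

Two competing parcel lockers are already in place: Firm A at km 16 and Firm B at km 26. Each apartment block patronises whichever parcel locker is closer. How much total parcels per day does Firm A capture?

323

The indifferent point is the midpoint (16+26)/2 = 21; apartment blocks left of it (closer to Firm A at 16) go to Firm A, those right go to Firm B.
  Brookfield at 11 (w=250) → Firm A
  Ashton at 13 (w=70) → Firm A
  Elwood at 18 (w=3) → Firm A
  Denby at 24 (w=20) → Firm B
  Calder at 25 (w=60) → Firm B
Firm A captures 323; Firm B captures 80.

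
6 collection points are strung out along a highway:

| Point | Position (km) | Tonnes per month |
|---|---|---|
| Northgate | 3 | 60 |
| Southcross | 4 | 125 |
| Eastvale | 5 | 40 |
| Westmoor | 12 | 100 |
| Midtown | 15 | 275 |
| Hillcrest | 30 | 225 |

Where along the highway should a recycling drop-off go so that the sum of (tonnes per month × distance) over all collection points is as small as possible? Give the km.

x = 15

For a sum of weighted absolute distances on a line, the optimum is the weighted median (not the mean). Total weight W = 825; half-weight = 412.5.
Sort by position and accumulate weight:
  km 3 (Northgate, w=60) → cum 60
  km 4 (Southcross, w=125) → cum 185
  km 5 (Eastvale, w=40) → cum 225
  km 12 (Westmoor, w=100) → cum 325
  km 15 (Midtown, w=275) → cum 600  ≥ 412.5 → median here
  km 30 (Hillcrest, w=225) → cum 825
Optimal location: km 15.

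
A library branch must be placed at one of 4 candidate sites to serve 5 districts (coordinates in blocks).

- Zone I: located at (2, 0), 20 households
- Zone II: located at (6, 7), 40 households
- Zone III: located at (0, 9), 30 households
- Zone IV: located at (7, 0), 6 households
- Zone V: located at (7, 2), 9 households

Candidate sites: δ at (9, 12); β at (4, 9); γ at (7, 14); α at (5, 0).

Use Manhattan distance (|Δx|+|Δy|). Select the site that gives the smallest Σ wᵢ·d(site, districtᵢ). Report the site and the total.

Total weighted distance at each candidate:
  δ (9, 12): total = 1252
  β (4, 9): total = 662
  γ (7, 14): total = 1252
  α (5, 0): total = 848
Minimum is at β with total 662 blocks.

β, total 662 blocks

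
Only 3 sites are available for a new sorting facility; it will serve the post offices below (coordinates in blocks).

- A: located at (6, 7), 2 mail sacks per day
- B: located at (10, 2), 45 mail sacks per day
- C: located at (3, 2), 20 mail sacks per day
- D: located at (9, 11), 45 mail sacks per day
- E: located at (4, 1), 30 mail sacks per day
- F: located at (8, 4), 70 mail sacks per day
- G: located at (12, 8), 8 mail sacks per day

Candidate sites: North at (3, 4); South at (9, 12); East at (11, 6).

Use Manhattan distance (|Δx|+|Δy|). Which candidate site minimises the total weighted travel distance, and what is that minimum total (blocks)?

East, total 1526 blocks

Total weighted distance at each candidate:
  North (3, 4): total = 1616
  South (9, 12): total = 2042
  East (11, 6): total = 1526
Minimum is at East with total 1526 blocks.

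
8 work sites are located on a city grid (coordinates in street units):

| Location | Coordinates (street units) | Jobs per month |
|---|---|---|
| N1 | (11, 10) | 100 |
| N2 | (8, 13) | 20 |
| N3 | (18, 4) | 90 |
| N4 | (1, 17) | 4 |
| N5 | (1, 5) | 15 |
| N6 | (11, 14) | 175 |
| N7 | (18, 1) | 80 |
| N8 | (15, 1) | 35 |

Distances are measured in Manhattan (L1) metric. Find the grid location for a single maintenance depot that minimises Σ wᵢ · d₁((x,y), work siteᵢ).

Manhattan distance separates: Σwᵢ(|x−xᵢ|+|y−yᵢ|) = Σwᵢ|x−xᵢ| + Σwᵢ|y−yᵢ|, so x and y are optimised independently as 1-D weighted medians.
Total weight W = 519; half = 259.5.
x-coordinate, sorted with cumulative weight:
  x=1 (N4, w=4) cum 4
  x=1 (N5, w=15) cum 19
  x=8 (N2, w=20) cum 39
  x=11 (N1, w=100) cum 139
  x=11 (N6, w=175) cum 314  ← median
  x=15 (N8, w=35) cum 349
  x=18 (N3, w=90) cum 439
  x=18 (N7, w=80) cum 519
⇒ x* = 11
y-coordinate, sorted with cumulative weight:
  y=1 (N7, w=80) cum 80
  y=1 (N8, w=35) cum 115
  y=4 (N3, w=90) cum 205
  y=5 (N5, w=15) cum 220
  y=10 (N1, w=100) cum 320  ← median
  y=13 (N2, w=20) cum 340
  y=14 (N6, w=175) cum 515
  y=17 (N4, w=4) cum 519
⇒ y* = 10

(11, 10)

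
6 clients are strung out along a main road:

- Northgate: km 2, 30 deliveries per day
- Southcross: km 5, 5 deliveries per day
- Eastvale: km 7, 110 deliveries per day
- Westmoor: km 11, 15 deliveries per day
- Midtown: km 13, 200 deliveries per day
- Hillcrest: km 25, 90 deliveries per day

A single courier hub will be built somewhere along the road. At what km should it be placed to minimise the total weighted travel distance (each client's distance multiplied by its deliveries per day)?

x = 13

For a sum of weighted absolute distances on a line, the optimum is the weighted median (not the mean). Total weight W = 450; half-weight = 225.
Sort by position and accumulate weight:
  km 2 (Northgate, w=30) → cum 30
  km 5 (Southcross, w=5) → cum 35
  km 7 (Eastvale, w=110) → cum 145
  km 11 (Westmoor, w=15) → cum 160
  km 13 (Midtown, w=200) → cum 360  ≥ 225 → median here
  km 25 (Hillcrest, w=90) → cum 450
Optimal location: km 13.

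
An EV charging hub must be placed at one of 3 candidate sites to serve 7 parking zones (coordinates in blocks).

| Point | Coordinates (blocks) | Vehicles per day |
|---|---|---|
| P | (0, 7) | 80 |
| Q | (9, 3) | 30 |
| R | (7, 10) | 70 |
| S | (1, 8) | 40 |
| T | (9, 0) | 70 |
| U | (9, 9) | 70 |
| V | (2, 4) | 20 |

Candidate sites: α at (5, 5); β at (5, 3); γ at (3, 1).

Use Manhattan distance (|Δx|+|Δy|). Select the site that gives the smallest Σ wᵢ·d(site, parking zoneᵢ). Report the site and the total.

Total weighted distance at each candidate:
  α (5, 5): total = 2780
  β (5, 3): total = 3100
  γ (3, 1): total = 3780
Minimum is at α with total 2780 blocks.

α, total 2780 blocks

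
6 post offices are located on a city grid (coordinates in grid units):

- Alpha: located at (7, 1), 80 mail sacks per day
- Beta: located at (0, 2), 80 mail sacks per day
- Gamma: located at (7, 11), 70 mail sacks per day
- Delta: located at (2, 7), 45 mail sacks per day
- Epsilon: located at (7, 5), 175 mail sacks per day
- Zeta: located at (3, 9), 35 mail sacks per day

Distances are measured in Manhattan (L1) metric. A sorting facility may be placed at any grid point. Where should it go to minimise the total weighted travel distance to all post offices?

(7, 5)

Manhattan distance separates: Σwᵢ(|x−xᵢ|+|y−yᵢ|) = Σwᵢ|x−xᵢ| + Σwᵢ|y−yᵢ|, so x and y are optimised independently as 1-D weighted medians.
Total weight W = 485; half = 242.5.
x-coordinate, sorted with cumulative weight:
  x=0 (Beta, w=80) cum 80
  x=2 (Delta, w=45) cum 125
  x=3 (Zeta, w=35) cum 160
  x=7 (Alpha, w=80) cum 240
  x=7 (Gamma, w=70) cum 310  ← median
  x=7 (Epsilon, w=175) cum 485
⇒ x* = 7
y-coordinate, sorted with cumulative weight:
  y=1 (Alpha, w=80) cum 80
  y=2 (Beta, w=80) cum 160
  y=5 (Epsilon, w=175) cum 335  ← median
  y=7 (Delta, w=45) cum 380
  y=9 (Zeta, w=35) cum 415
  y=11 (Gamma, w=70) cum 485
⇒ y* = 5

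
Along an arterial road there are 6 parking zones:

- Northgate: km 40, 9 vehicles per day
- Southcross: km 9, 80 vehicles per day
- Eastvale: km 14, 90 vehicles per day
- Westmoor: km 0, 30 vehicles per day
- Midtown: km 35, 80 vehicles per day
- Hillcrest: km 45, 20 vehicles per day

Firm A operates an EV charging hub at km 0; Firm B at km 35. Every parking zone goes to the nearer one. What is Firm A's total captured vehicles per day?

200

The indifferent point is the midpoint (0+35)/2 = 17.5; parking zones left of it (closer to Firm A at 0) go to Firm A, those right go to Firm B.
  Westmoor at 0 (w=30) → Firm A
  Southcross at 9 (w=80) → Firm A
  Eastvale at 14 (w=90) → Firm A
  Midtown at 35 (w=80) → Firm B
  Northgate at 40 (w=9) → Firm B
  Hillcrest at 45 (w=20) → Firm B
Firm A captures 200; Firm B captures 109.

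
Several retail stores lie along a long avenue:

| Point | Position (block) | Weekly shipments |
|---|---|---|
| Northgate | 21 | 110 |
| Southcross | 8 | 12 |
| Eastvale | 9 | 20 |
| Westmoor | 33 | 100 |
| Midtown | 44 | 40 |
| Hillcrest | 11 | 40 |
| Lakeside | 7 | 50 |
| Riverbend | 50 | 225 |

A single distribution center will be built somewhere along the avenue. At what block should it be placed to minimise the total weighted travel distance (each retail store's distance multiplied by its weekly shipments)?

For a sum of weighted absolute distances on a line, the optimum is the weighted median (not the mean). Total weight W = 597; half-weight = 298.5.
Sort by position and accumulate weight:
  block 7 (Lakeside, w=50) → cum 50
  block 8 (Southcross, w=12) → cum 62
  block 9 (Eastvale, w=20) → cum 82
  block 11 (Hillcrest, w=40) → cum 122
  block 21 (Northgate, w=110) → cum 232
  block 33 (Westmoor, w=100) → cum 332  ≥ 298.5 → median here
  block 44 (Midtown, w=40) → cum 372
  block 50 (Riverbend, w=225) → cum 597
Optimal location: block 33.

x = 33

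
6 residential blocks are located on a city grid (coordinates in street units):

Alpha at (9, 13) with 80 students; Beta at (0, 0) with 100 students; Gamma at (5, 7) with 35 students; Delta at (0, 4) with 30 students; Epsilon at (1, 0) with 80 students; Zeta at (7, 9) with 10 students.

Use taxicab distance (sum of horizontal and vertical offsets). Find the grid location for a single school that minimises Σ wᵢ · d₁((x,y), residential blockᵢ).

(1, 0)

Manhattan distance separates: Σwᵢ(|x−xᵢ|+|y−yᵢ|) = Σwᵢ|x−xᵢ| + Σwᵢ|y−yᵢ|, so x and y are optimised independently as 1-D weighted medians.
Total weight W = 335; half = 167.5.
x-coordinate, sorted with cumulative weight:
  x=0 (Beta, w=100) cum 100
  x=0 (Delta, w=30) cum 130
  x=1 (Epsilon, w=80) cum 210  ← median
  x=5 (Gamma, w=35) cum 245
  x=7 (Zeta, w=10) cum 255
  x=9 (Alpha, w=80) cum 335
⇒ x* = 1
y-coordinate, sorted with cumulative weight:
  y=0 (Beta, w=100) cum 100
  y=0 (Epsilon, w=80) cum 180  ← median
  y=4 (Delta, w=30) cum 210
  y=7 (Gamma, w=35) cum 245
  y=9 (Zeta, w=10) cum 255
  y=13 (Alpha, w=80) cum 335
⇒ y* = 0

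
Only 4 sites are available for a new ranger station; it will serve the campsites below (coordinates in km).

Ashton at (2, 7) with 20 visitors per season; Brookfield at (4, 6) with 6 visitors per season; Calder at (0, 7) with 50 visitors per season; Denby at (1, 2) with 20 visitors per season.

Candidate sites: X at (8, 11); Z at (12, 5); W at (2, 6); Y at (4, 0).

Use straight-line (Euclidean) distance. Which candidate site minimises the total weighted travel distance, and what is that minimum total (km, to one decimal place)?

Total weighted distance at each candidate:
  X (8, 11): total = 857.9
  Z (12, 5): total = 1088.6
  W (2, 6): total = 226.3
  Y (4, 0): total = 656.8
Minimum is at W with total 226.3 km.

W, total 226.3 km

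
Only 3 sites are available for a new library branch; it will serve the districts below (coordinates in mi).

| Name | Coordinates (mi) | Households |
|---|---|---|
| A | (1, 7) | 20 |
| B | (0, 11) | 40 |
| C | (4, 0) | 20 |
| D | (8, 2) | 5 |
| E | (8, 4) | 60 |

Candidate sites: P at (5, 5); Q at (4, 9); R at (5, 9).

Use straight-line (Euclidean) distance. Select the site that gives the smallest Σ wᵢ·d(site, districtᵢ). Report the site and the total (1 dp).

P, total 714.8 mi

Total weighted distance at each candidate:
  P (5, 5): total = 714.8
  Q (4, 9): total = 855.5
  R (5, 9): total = 873.9
Minimum is at P with total 714.8 mi.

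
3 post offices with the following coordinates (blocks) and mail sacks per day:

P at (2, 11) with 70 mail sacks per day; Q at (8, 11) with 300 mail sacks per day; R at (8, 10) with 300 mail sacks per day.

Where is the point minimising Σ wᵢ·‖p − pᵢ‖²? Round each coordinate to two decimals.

(7.37, 10.55)

The minimiser of Σwᵢ‖p−pᵢ‖² is the weighted centroid p* = (Σwᵢpᵢ)/(Σwᵢ).
Σwᵢ = 670.
Σwᵢxᵢ = 70·2 + 300·8 + 300·8 = 4940.
Σwᵢyᵢ = 70·11 + 300·11 + 300·10 = 7070.
x* = 4940/670 = 7.37, y* = 7070/670 = 10.55.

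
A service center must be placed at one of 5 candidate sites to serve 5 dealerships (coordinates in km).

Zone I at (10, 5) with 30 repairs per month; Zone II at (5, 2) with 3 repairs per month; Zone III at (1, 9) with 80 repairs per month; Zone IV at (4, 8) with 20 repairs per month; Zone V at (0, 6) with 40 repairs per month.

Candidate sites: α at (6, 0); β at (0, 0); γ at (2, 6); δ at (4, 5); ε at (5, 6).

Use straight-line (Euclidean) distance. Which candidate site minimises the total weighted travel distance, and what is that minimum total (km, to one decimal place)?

Total weighted distance at each candidate:
  α (6, 0): total = 1526.8
  β (0, 0): total = 1494.9
  γ (2, 6): total = 646.4
  δ (4, 5): total = 814.4
  ε (5, 6): total = 809.7
Minimum is at γ with total 646.4 km.

γ, total 646.4 km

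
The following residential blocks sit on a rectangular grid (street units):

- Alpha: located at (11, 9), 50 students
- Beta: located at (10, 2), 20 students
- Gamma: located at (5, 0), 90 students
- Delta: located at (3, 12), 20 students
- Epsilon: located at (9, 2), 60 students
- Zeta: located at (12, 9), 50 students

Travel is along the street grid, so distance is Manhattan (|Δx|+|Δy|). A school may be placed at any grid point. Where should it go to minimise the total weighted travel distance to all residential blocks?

Manhattan distance separates: Σwᵢ(|x−xᵢ|+|y−yᵢ|) = Σwᵢ|x−xᵢ| + Σwᵢ|y−yᵢ|, so x and y are optimised independently as 1-D weighted medians.
Total weight W = 290; half = 145.
x-coordinate, sorted with cumulative weight:
  x=3 (Delta, w=20) cum 20
  x=5 (Gamma, w=90) cum 110
  x=9 (Epsilon, w=60) cum 170  ← median
  x=10 (Beta, w=20) cum 190
  x=11 (Alpha, w=50) cum 240
  x=12 (Zeta, w=50) cum 290
⇒ x* = 9
y-coordinate, sorted with cumulative weight:
  y=0 (Gamma, w=90) cum 90
  y=2 (Beta, w=20) cum 110
  y=2 (Epsilon, w=60) cum 170  ← median
  y=9 (Alpha, w=50) cum 220
  y=9 (Zeta, w=50) cum 270
  y=12 (Delta, w=20) cum 290
⇒ y* = 2

(9, 2)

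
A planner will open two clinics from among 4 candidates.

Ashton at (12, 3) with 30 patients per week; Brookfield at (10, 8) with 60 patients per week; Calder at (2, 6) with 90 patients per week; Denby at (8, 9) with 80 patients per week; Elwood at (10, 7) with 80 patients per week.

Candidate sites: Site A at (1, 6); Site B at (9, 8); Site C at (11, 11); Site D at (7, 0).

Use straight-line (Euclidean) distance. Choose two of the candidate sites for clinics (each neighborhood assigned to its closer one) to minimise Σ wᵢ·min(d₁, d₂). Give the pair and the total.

Evaluate every pair (each demand assigned to the nearer of the two):
  {Site A, Site B}: total = 551.2
  {Site B, Site C}: total = 1116.4
  {Site B, Site D}: total = 1116.4
  {Site A, Site C}: total = 1139.9
  {Site C, Site D}: total = 1685.9
  {Site A, Site D}: total = 1996.1
Best pair: {Site A, Site B} with total 551.2.

{Site A, Site B}, total 551.2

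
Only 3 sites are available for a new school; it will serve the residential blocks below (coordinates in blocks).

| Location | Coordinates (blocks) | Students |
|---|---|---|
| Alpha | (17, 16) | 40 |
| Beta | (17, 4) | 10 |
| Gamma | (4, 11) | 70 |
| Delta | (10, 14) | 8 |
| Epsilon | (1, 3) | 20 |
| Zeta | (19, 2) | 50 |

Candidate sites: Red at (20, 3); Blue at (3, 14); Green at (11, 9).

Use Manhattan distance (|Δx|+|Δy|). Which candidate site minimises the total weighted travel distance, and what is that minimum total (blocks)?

Total weighted distance at each candidate:
  Red (20, 3): total = 3008
  Blue (3, 14): total = 2876
  Green (11, 9): total = 2378
Minimum is at Green with total 2378 blocks.

Green, total 2378 blocks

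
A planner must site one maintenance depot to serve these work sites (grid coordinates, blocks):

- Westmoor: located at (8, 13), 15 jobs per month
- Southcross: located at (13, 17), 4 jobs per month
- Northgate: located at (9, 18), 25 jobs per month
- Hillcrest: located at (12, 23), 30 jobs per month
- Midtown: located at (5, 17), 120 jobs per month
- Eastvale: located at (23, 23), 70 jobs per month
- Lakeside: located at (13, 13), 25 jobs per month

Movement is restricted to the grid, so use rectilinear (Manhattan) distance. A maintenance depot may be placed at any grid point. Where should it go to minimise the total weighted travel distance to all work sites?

Manhattan distance separates: Σwᵢ(|x−xᵢ|+|y−yᵢ|) = Σwᵢ|x−xᵢ| + Σwᵢ|y−yᵢ|, so x and y are optimised independently as 1-D weighted medians.
Total weight W = 289; half = 144.5.
x-coordinate, sorted with cumulative weight:
  x=5 (Midtown, w=120) cum 120
  x=8 (Westmoor, w=15) cum 135
  x=9 (Northgate, w=25) cum 160  ← median
  x=12 (Hillcrest, w=30) cum 190
  x=13 (Southcross, w=4) cum 194
  x=13 (Lakeside, w=25) cum 219
  x=23 (Eastvale, w=70) cum 289
⇒ x* = 9
y-coordinate, sorted with cumulative weight:
  y=13 (Westmoor, w=15) cum 15
  y=13 (Lakeside, w=25) cum 40
  y=17 (Southcross, w=4) cum 44
  y=17 (Midtown, w=120) cum 164  ← median
  y=18 (Northgate, w=25) cum 189
  y=23 (Hillcrest, w=30) cum 219
  y=23 (Eastvale, w=70) cum 289
⇒ y* = 17

(9, 17)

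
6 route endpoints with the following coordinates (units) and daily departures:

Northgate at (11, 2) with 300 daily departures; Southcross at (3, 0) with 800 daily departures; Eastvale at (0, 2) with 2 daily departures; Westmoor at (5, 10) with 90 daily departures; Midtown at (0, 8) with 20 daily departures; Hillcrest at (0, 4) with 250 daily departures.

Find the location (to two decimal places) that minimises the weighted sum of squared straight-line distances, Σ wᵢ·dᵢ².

The minimiser of Σwᵢ‖p−pᵢ‖² is the weighted centroid p* = (Σwᵢpᵢ)/(Σwᵢ).
Σwᵢ = 1462.
Σwᵢxᵢ = 300·11 + 800·3 + 2·0 + 90·5 + 20·0 + 250·0 = 6150.
Σwᵢyᵢ = 300·2 + 800·0 + 2·2 + 90·10 + 20·8 + 250·4 = 2664.
x* = 6150/1462 = 4.21, y* = 2664/1462 = 1.82.

(4.21, 1.82)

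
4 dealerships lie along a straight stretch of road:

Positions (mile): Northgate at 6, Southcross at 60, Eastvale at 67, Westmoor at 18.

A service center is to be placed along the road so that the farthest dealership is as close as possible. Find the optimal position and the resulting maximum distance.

location 36.5, max distance 30.5

The 1-center on a line is the midpoint of the two extreme points: leftmost at 6, rightmost at 67.
Optimal location = (6 + 67)/2 = 36.5; maximum distance = (67 − 6)/2 = 30.5.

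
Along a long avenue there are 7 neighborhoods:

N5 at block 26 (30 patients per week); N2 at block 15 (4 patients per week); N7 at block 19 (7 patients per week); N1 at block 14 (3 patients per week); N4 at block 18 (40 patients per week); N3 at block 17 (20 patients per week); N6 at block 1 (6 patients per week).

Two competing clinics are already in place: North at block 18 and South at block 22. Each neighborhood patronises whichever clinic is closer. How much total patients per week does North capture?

The indifferent point is the midpoint (18+22)/2 = 20; neighborhoods left of it (closer to North at 18) go to North, those right go to South.
  N6 at 1 (w=6) → North
  N1 at 14 (w=3) → North
  N2 at 15 (w=4) → North
  N3 at 17 (w=20) → North
  N4 at 18 (w=40) → North
  N7 at 19 (w=7) → North
  N5 at 26 (w=30) → South
North captures 80; South captures 30.

80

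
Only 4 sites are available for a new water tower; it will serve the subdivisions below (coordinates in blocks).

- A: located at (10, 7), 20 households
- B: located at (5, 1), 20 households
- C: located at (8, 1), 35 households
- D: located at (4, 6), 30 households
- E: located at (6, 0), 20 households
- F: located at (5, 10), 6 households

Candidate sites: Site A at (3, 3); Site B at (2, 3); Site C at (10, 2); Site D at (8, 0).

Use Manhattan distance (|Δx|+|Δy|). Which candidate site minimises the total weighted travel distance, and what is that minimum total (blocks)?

Total weighted distance at each candidate:
  Site A (3, 3): total = 839
  Site B (2, 3): total = 970
  Site C (10, 2): total = 823
  Site D (8, 0): total = 713
Minimum is at Site D with total 713 blocks.

Site D, total 713 blocks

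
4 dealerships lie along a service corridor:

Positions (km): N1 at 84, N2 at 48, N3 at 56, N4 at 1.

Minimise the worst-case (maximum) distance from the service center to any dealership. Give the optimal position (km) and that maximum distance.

The 1-center on a line is the midpoint of the two extreme points: leftmost at 1, rightmost at 84.
Optimal location = (1 + 84)/2 = 42.5; maximum distance = (84 − 1)/2 = 41.5.

location 42.5, max distance 41.5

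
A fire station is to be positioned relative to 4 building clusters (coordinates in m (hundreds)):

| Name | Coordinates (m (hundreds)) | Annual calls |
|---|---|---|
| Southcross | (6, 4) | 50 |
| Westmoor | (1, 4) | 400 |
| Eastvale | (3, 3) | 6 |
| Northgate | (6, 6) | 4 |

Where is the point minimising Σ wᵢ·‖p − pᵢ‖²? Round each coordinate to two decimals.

The minimiser of Σwᵢ‖p−pᵢ‖² is the weighted centroid p* = (Σwᵢpᵢ)/(Σwᵢ).
Σwᵢ = 460.
Σwᵢxᵢ = 50·6 + 400·1 + 6·3 + 4·6 = 742.
Σwᵢyᵢ = 50·4 + 400·4 + 6·3 + 4·6 = 1842.
x* = 742/460 = 1.61, y* = 1842/460 = 4.00.

(1.61, 4.00)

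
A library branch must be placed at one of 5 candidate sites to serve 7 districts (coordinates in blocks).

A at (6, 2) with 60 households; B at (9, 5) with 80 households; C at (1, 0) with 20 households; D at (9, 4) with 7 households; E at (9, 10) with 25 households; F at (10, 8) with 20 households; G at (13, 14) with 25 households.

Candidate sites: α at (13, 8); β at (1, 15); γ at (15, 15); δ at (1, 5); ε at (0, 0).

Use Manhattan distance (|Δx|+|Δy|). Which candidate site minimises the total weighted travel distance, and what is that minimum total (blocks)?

α, total 2156 blocks

Total weighted distance at each candidate:
  α (13, 8): total = 2156
  β (1, 15): total = 3923
  γ (15, 15): total = 3889
  δ (1, 5): total = 2373
  ε (0, 0): total = 3221
Minimum is at α with total 2156 blocks.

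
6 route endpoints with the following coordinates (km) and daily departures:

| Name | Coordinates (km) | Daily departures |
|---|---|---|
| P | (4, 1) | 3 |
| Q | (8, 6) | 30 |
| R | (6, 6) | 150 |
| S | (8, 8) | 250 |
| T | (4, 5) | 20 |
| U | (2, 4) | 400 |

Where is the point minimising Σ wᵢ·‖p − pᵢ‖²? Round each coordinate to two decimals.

The minimiser of Σwᵢ‖p−pᵢ‖² is the weighted centroid p* = (Σwᵢpᵢ)/(Σwᵢ).
Σwᵢ = 853.
Σwᵢxᵢ = 3·4 + 30·8 + 150·6 + 250·8 + 20·4 + 400·2 = 4032.
Σwᵢyᵢ = 3·1 + 30·6 + 150·6 + 250·8 + 20·5 + 400·4 = 4783.
x* = 4032/853 = 4.73, y* = 4783/853 = 5.61.

(4.73, 5.61)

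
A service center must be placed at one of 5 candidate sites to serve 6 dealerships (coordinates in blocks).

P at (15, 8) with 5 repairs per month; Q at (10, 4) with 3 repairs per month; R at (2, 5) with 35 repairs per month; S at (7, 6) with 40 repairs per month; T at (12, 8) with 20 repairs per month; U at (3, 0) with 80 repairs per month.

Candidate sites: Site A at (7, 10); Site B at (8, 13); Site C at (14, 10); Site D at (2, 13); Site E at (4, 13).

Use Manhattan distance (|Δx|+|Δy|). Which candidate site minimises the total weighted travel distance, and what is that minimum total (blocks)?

Total weighted distance at each candidate:
  Site A (7, 10): total = 1847
  Site B (8, 13): total = 2523
  Site C (14, 10): total = 2840
  Site D (2, 13): total = 2321
  Site E (4, 13): total = 2255
Minimum is at Site A with total 1847 blocks.

Site A, total 1847 blocks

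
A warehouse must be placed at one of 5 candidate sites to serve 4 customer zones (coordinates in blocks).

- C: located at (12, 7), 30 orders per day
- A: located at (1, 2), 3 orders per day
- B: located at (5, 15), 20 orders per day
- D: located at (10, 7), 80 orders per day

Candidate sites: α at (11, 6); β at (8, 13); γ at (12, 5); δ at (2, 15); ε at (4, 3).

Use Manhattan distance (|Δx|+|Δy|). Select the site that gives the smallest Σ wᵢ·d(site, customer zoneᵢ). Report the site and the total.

Total weighted distance at each candidate:
  α (11, 6): total = 562
  β (8, 13): total = 1094
  γ (12, 5): total = 762
  δ (2, 15): total = 1922
  ε (4, 3): total = 1432
Minimum is at α with total 562 blocks.

α, total 562 blocks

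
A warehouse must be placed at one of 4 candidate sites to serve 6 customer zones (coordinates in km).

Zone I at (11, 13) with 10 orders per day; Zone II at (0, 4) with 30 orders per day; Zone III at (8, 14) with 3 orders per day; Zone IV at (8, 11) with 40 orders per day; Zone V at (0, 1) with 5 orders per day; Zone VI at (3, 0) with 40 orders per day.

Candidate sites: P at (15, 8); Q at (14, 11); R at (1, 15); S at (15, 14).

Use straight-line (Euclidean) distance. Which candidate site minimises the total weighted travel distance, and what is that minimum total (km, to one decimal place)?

Total weighted distance at each candidate:
  P (15, 8): total = 1521.7
  Q (14, 11): total = 1474.0
  R (1, 15): total = 1452.5
  S (15, 14): total = 1744.5
Minimum is at R with total 1452.5 km.

R, total 1452.5 km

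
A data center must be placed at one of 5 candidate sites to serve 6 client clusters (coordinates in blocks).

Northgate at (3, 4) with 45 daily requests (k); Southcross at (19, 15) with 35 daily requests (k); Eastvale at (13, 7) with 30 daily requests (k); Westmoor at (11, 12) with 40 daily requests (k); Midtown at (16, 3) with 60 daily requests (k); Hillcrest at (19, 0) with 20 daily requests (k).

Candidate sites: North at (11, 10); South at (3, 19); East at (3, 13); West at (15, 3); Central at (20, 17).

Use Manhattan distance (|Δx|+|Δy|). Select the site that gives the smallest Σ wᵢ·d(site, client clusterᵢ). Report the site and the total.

West, total 2045 blocks

Total weighted distance at each candidate:
  North (11, 10): total = 2395
  South (3, 19): total = 5075
  East (3, 13): total = 3835
  West (15, 3): total = 2045
  Central (20, 17): total = 3965
Minimum is at West with total 2045 blocks.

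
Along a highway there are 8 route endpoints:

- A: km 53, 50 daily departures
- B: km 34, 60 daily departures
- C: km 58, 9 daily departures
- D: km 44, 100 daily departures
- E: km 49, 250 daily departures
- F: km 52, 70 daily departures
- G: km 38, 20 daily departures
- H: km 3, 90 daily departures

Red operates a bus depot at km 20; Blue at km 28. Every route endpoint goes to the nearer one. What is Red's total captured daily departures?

90

The indifferent point is the midpoint (20+28)/2 = 24; route endpoints left of it (closer to Red at 20) go to Red, those right go to Blue.
  H at 3 (w=90) → Red
  B at 34 (w=60) → Blue
  G at 38 (w=20) → Blue
  D at 44 (w=100) → Blue
  E at 49 (w=250) → Blue
  F at 52 (w=70) → Blue
  A at 53 (w=50) → Blue
  C at 58 (w=9) → Blue
Red captures 90; Blue captures 559.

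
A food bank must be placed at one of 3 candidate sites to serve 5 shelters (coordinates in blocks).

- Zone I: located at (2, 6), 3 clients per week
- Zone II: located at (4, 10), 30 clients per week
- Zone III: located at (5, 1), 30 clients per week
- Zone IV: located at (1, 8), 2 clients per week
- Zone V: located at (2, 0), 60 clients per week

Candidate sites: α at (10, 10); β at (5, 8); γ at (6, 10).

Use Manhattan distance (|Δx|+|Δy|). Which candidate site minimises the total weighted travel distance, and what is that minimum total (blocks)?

β, total 983 blocks

Total weighted distance at each candidate:
  α (10, 10): total = 1738
  β (5, 8): total = 983
  γ (6, 10): total = 1238
Minimum is at β with total 983 blocks.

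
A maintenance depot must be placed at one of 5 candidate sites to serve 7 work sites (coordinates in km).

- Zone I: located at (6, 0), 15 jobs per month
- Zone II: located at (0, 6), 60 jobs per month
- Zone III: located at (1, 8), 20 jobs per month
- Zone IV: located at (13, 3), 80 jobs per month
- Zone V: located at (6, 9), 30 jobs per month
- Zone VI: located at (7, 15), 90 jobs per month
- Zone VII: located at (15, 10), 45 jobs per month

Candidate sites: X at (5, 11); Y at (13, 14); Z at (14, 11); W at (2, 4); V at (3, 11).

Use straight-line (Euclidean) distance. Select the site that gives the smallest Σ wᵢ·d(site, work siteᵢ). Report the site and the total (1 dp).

X, total 2516.9 km

Total weighted distance at each candidate:
  X (5, 11): total = 2516.9
  Y (13, 14): total = 3305.7
  Z (14, 11): total = 3044.4
  W (2, 4): total = 3144.5
  V (3, 11): total = 2776.6
Minimum is at X with total 2516.9 km.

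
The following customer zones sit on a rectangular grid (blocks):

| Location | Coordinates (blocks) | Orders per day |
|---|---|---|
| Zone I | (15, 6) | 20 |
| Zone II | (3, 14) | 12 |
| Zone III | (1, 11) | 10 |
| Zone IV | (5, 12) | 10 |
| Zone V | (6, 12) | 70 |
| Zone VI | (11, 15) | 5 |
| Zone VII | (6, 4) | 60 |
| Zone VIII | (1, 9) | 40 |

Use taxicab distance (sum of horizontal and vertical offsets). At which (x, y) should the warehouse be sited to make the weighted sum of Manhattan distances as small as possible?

Manhattan distance separates: Σwᵢ(|x−xᵢ|+|y−yᵢ|) = Σwᵢ|x−xᵢ| + Σwᵢ|y−yᵢ|, so x and y are optimised independently as 1-D weighted medians.
Total weight W = 227; half = 113.5.
x-coordinate, sorted with cumulative weight:
  x=1 (Zone III, w=10) cum 10
  x=1 (Zone VIII, w=40) cum 50
  x=3 (Zone II, w=12) cum 62
  x=5 (Zone IV, w=10) cum 72
  x=6 (Zone V, w=70) cum 142  ← median
  x=6 (Zone VII, w=60) cum 202
  x=11 (Zone VI, w=5) cum 207
  x=15 (Zone I, w=20) cum 227
⇒ x* = 6
y-coordinate, sorted with cumulative weight:
  y=4 (Zone VII, w=60) cum 60
  y=6 (Zone I, w=20) cum 80
  y=9 (Zone VIII, w=40) cum 120  ← median
  y=11 (Zone III, w=10) cum 130
  y=12 (Zone IV, w=10) cum 140
  y=12 (Zone V, w=70) cum 210
  y=14 (Zone II, w=12) cum 222
  y=15 (Zone VI, w=5) cum 227
⇒ y* = 9

(6, 9)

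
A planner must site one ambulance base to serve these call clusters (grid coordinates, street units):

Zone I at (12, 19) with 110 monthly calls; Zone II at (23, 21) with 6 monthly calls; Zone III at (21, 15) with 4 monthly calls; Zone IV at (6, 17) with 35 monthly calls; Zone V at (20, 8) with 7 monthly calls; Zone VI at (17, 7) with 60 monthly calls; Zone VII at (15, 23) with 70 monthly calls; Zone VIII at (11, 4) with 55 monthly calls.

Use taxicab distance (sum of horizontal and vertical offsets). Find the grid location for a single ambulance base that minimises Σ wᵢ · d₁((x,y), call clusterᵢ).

Manhattan distance separates: Σwᵢ(|x−xᵢ|+|y−yᵢ|) = Σwᵢ|x−xᵢ| + Σwᵢ|y−yᵢ|, so x and y are optimised independently as 1-D weighted medians.
Total weight W = 347; half = 173.5.
x-coordinate, sorted with cumulative weight:
  x=6 (Zone IV, w=35) cum 35
  x=11 (Zone VIII, w=55) cum 90
  x=12 (Zone I, w=110) cum 200  ← median
  x=15 (Zone VII, w=70) cum 270
  x=17 (Zone VI, w=60) cum 330
  x=20 (Zone V, w=7) cum 337
  x=21 (Zone III, w=4) cum 341
  x=23 (Zone II, w=6) cum 347
⇒ x* = 12
y-coordinate, sorted with cumulative weight:
  y=4 (Zone VIII, w=55) cum 55
  y=7 (Zone VI, w=60) cum 115
  y=8 (Zone V, w=7) cum 122
  y=15 (Zone III, w=4) cum 126
  y=17 (Zone IV, w=35) cum 161
  y=19 (Zone I, w=110) cum 271  ← median
  y=21 (Zone II, w=6) cum 277
  y=23 (Zone VII, w=70) cum 347
⇒ y* = 19

(12, 19)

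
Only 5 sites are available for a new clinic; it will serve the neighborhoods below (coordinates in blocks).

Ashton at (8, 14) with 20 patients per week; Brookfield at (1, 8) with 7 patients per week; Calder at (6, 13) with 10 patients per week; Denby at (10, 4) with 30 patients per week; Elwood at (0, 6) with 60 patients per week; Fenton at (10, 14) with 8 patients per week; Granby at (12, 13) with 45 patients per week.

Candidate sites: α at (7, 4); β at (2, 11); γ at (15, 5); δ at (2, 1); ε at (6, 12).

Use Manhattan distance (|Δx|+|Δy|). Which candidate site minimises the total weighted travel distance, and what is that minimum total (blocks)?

Total weighted distance at each candidate:
  α (7, 4): total = 1754
  β (2, 11): total = 1766
  γ (15, 5): total = 2356
  δ (2, 1): total = 2504
  ε (6, 12): total = 1596
Minimum is at ε with total 1596 blocks.

ε, total 1596 blocks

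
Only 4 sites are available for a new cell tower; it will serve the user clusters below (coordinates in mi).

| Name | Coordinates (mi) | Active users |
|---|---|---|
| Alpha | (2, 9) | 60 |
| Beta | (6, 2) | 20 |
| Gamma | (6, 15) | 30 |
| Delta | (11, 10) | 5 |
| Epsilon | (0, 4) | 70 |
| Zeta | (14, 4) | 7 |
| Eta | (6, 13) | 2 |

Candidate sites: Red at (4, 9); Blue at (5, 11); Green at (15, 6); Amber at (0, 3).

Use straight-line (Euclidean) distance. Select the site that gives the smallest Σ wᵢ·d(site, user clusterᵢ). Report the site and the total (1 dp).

Red, total 1026.1 mi

Total weighted distance at each candidate:
  Red (4, 9): total = 1026.1
  Blue (5, 11): total = 1238.0
  Green (15, 6): total = 2505.3
  Amber (0, 3): total = 1160.4
Minimum is at Red with total 1026.1 mi.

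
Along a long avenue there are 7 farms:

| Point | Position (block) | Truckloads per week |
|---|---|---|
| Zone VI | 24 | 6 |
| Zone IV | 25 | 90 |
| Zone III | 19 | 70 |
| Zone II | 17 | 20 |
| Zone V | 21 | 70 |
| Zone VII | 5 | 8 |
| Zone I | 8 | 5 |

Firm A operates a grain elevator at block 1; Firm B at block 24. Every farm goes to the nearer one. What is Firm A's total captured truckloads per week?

13

The indifferent point is the midpoint (1+24)/2 = 12.5; farms left of it (closer to Firm A at 1) go to Firm A, those right go to Firm B.
  Zone VII at 5 (w=8) → Firm A
  Zone I at 8 (w=5) → Firm A
  Zone II at 17 (w=20) → Firm B
  Zone III at 19 (w=70) → Firm B
  Zone V at 21 (w=70) → Firm B
  Zone VI at 24 (w=6) → Firm B
  Zone IV at 25 (w=90) → Firm B
Firm A captures 13; Firm B captures 256.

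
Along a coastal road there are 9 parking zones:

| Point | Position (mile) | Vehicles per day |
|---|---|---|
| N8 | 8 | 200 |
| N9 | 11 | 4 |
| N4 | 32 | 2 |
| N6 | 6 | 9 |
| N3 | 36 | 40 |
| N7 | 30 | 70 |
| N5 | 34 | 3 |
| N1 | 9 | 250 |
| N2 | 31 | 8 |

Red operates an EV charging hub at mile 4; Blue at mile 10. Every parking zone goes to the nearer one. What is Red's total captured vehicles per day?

9

The indifferent point is the midpoint (4+10)/2 = 7; parking zones left of it (closer to Red at 4) go to Red, those right go to Blue.
  N6 at 6 (w=9) → Red
  N8 at 8 (w=200) → Blue
  N1 at 9 (w=250) → Blue
  N9 at 11 (w=4) → Blue
  N7 at 30 (w=70) → Blue
  N2 at 31 (w=8) → Blue
  N4 at 32 (w=2) → Blue
  N5 at 34 (w=3) → Blue
  N3 at 36 (w=40) → Blue
Red captures 9; Blue captures 577.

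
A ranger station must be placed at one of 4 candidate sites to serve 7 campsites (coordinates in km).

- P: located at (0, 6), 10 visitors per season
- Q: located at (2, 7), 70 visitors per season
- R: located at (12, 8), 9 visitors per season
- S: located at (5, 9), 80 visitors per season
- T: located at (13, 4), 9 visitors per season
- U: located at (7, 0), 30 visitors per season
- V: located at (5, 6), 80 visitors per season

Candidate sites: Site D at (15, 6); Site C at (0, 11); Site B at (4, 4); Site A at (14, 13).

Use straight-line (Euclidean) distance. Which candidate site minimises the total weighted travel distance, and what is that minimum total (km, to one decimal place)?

Total weighted distance at each candidate:
  Site D (15, 6): total = 3055.8
  Site C (0, 11): total = 1994.9
  Site B (4, 4): total = 1195.4
  Site A (14, 13): total = 3368.6
Minimum is at Site B with total 1195.4 km.

Site B, total 1195.4 km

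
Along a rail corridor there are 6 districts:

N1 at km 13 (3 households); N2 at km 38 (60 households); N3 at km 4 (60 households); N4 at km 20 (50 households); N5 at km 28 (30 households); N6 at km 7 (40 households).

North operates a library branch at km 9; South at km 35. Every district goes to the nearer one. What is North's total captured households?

153

The indifferent point is the midpoint (9+35)/2 = 22; districts left of it (closer to North at 9) go to North, those right go to South.
  N3 at 4 (w=60) → North
  N6 at 7 (w=40) → North
  N1 at 13 (w=3) → North
  N4 at 20 (w=50) → North
  N5 at 28 (w=30) → South
  N2 at 38 (w=60) → South
North captures 153; South captures 90.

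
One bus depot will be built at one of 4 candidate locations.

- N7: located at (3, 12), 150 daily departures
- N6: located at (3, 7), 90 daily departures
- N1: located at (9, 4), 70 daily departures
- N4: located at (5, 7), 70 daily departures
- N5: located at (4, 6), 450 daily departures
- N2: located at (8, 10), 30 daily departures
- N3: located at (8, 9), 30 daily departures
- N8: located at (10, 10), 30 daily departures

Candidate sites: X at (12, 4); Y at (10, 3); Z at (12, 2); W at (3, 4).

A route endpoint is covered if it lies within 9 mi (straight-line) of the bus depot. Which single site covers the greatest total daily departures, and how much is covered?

Coverage radius r = 9 mi; a point is covered iff (Δx)²+(Δy)² ≤ 9² = 81.
  X (12, 4): covers {N1, N4, N5, N2, N3, N8} → 680
  Y (10, 3): covers {N6, N1, N4, N5, N2, N3, N8} → 770
  Z (12, 2): covers {N1, N4, N5, N2, N3, N8} → 680
  W (3, 4): covers {N7, N6, N1, N4, N5, N2, N3} → 890
Maximum coverage at W: 890 daily departures.

W, covering 890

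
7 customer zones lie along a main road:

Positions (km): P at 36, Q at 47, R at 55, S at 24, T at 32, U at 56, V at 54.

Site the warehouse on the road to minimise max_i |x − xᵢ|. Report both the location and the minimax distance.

location 40, max distance 16

The 1-center on a line is the midpoint of the two extreme points: leftmost at 24, rightmost at 56.
Optimal location = (24 + 56)/2 = 40; maximum distance = (56 − 24)/2 = 16.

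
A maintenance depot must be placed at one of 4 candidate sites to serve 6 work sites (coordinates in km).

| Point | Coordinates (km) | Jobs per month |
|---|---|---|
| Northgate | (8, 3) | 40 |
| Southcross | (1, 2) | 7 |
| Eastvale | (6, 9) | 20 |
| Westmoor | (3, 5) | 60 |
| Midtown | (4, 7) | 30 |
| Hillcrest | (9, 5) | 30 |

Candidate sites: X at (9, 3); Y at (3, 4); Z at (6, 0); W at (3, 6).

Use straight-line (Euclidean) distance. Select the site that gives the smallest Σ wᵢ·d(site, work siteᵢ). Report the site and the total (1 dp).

Total weighted distance at each candidate:
  X (9, 3): total = 862.2
  Y (3, 4): total = 677.7
  Z (6, 0): total = 1105.1
  W (3, 6): total = 634.3
Minimum is at W with total 634.3 km.

W, total 634.3 km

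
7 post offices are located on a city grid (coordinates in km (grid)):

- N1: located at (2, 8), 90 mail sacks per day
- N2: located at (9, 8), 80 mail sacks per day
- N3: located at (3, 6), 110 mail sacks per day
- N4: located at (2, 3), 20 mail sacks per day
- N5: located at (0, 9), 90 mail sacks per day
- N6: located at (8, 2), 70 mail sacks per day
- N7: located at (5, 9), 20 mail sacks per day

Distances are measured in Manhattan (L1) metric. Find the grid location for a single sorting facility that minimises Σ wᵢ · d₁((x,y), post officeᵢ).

(3, 8)

Manhattan distance separates: Σwᵢ(|x−xᵢ|+|y−yᵢ|) = Σwᵢ|x−xᵢ| + Σwᵢ|y−yᵢ|, so x and y are optimised independently as 1-D weighted medians.
Total weight W = 480; half = 240.
x-coordinate, sorted with cumulative weight:
  x=0 (N5, w=90) cum 90
  x=2 (N1, w=90) cum 180
  x=2 (N4, w=20) cum 200
  x=3 (N3, w=110) cum 310  ← median
  x=5 (N7, w=20) cum 330
  x=8 (N6, w=70) cum 400
  x=9 (N2, w=80) cum 480
⇒ x* = 3
y-coordinate, sorted with cumulative weight:
  y=2 (N6, w=70) cum 70
  y=3 (N4, w=20) cum 90
  y=6 (N3, w=110) cum 200
  y=8 (N1, w=90) cum 290  ← median
  y=8 (N2, w=80) cum 370
  y=9 (N5, w=90) cum 460
  y=9 (N7, w=20) cum 480
⇒ y* = 8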